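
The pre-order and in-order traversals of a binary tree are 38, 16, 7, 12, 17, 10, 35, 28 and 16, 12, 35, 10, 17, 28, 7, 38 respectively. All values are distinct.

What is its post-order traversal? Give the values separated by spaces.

The first element of pre-order is the root; it splits in-order into left and right subtrees.
Root 38: left subtree has 7 nodes {16, 12, 35, 10, 17, 28, 7}, right has 0 { }.
  Root 16: left subtree has 0 nodes { }, right has 6 {12, 35, 10, 17, 28, 7}.
    Root 7: left subtree has 5 nodes {12, 35, 10, 17, 28}, right has 0 { }.
      Root 12: left subtree has 0 nodes { }, right has 4 {35, 10, 17, 28}.
        Root 17: left subtree has 2 nodes {35, 10}, right has 1 {28}.
          Root 10: left subtree has 1 node {35}, right has 0 { }.

35 10 28 17 12 7 16 38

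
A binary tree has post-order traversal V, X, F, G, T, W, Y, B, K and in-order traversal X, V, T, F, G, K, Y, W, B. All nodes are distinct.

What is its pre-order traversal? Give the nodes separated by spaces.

The last element of post-order is the root; it splits in-order into left and right subtrees.
Root K: left subtree has 5 nodes {X, V, T, F, G}, right has 3 {Y, W, B}.
  Root T: left subtree has 2 nodes {X, V}, right has 2 {F, G}.
    Root X: left subtree has 0 nodes { }, right has 1 {V}.
    Root G: left subtree has 1 node {F}, right has 0 { }.
  Root B: left subtree has 2 nodes {Y, W}, right has 0 { }.
    Root Y: left subtree has 0 nodes { }, right has 1 {W}.

K T X V G F B Y W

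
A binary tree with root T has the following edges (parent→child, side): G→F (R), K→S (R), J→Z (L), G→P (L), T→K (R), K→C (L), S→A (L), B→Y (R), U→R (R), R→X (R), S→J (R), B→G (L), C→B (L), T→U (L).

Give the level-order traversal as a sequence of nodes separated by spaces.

T U K R C S X B A J G Y Z P F

Level-order visits nodes level by level from the root, left to right within each level.
Level 0: T
Level 1: U, K
Level 2: R, C, S
Level 3: X, B, A, J
Level 4: G, Y, Z
Level 5: P, F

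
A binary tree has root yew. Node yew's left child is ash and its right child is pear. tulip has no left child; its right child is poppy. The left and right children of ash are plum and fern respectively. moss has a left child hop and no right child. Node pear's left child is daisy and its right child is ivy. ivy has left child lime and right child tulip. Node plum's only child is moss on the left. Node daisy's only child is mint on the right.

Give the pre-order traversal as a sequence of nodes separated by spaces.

yew ash plum moss hop fern pear daisy mint ivy lime tulip poppy

Pre-order visits the node, then its left subtree, then its right subtree.
Visit yew.
At yew: go left to ash.
  Visit ash.
  At ash: go left to plum.
    Visit plum.
    At plum: go left to moss.
      Visit moss.
      At moss: go left to hop.
        hop is a leaf — visit hop.
      At moss: no right child.
    At plum: no right child.
  At ash: go right to fern.
    fern is a leaf — visit fern.
At yew: go right to pear.
  Visit pear.
  At pear: go left to daisy.
    Visit daisy.
    At daisy: no left child.
    At daisy: go right to mint.
      mint is a leaf — visit mint.
  At pear: go right to ivy.
    Visit ivy.
    At ivy: go left to lime.
      lime is a leaf — visit lime.
    At ivy: go right to tulip.
      Visit tulip.
      At tulip: no left child.
      At tulip: go right to poppy.
        poppy is a leaf — visit poppy.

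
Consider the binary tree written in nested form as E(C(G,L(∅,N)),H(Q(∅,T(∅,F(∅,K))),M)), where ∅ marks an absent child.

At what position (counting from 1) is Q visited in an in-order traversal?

In-order visits the left subtree, then the node, then the right subtree.
At E: go left to C.
  At C: go left to G.
    G is a leaf — visit G.
  Visit C.
  At C: go right to L.
    At L: no left child.
    Visit L.
    At L: go right to N.
      N is a leaf — visit N.
Visit E.
At E: go right to H.
  At H: go left to Q.
    At Q: no left child.
    Visit Q.
    At Q: go right to T.
      At T: no left child.
      Visit T.
      At T: go right to F.
        At F: no left child.
        Visit F.
        At F: go right to K.
          K is a leaf — visit K.
  Visit H.
  At H: go right to M.
    M is a leaf — visit M.
Full in-order sequence: G, C, L, N, E, Q, T, F, K, H, M.

6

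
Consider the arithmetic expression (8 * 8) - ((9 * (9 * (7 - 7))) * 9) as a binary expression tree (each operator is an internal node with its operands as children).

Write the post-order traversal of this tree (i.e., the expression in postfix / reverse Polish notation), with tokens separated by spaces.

8 8 * 9 9 7 7 - * * 9 * -

Post-order on an expression tree gives postfix notation: for each operator, emit left operand, right operand, then the operator.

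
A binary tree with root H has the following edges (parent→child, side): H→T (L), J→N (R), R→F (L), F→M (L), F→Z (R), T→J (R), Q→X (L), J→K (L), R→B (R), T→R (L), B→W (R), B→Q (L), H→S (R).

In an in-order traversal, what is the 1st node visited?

M

In-order visits the left subtree, then the node, then the right subtree.
At H: go left to T.
  At T: go left to R.
    At R: go left to F.
      At F: go left to M.
        M is a leaf — visit M.
      Visit F.
      At F: go right to Z.
        Z is a leaf — visit Z.
    Visit R.
    At R: go right to B.
      At B: go left to Q.
        At Q: go left to X.
          X is a leaf — visit X.
        Visit Q.
        At Q: no right child.
      Visit B.
      At B: go right to W.
        W is a leaf — visit W.
  Visit T.
  At T: go right to J.
    At J: go left to K.
      K is a leaf — visit K.
    Visit J.
    At J: go right to N.
      N is a leaf — visit N.
Visit H.
At H: go right to S.
  S is a leaf — visit S.
Full in-order sequence: M, F, Z, R, X, Q, B, W, T, K, J, N, H, S.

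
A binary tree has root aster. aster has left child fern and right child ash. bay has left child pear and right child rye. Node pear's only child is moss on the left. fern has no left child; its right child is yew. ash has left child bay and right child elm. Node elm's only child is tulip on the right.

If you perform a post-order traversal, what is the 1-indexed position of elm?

8

Post-order visits the left subtree, then the right subtree, then the node.
At aster: go left to fern.
  At fern: no left child.
  At fern: go right to yew.
    yew is a leaf — visit yew.
  Visit fern.
At aster: go right to ash.
  At ash: go left to bay.
    At bay: go left to pear.
      At pear: go left to moss.
        moss is a leaf — visit moss.
      At pear: no right child.
      Visit pear.
    At bay: go right to rye.
      rye is a leaf — visit rye.
    Visit bay.
  At ash: go right to elm.
    At elm: no left child.
    At elm: go right to tulip.
      tulip is a leaf — visit tulip.
    Visit elm.
  Visit ash.
Visit aster.
Full post-order sequence: yew, fern, moss, pear, rye, bay, tulip, elm, ash, aster.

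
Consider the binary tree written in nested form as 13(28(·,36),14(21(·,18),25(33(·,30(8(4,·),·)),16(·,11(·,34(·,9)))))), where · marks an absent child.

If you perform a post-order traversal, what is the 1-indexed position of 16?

12

Post-order visits the left subtree, then the right subtree, then the node.
At 13: go left to 28.
  At 28: no left child.
  At 28: go right to 36.
    36 is a leaf — visit 36.
  Visit 28.
At 13: go right to 14.
  At 14: go left to 21.
    At 21: no left child.
    At 21: go right to 18.
      18 is a leaf — visit 18.
    Visit 21.
  At 14: go right to 25.
    At 25: go left to 33.
      At 33: no left child.
      At 33: go right to 30.
        At 30: go left to 8.
          At 8: go left to 4.
            4 is a leaf — visit 4.
          At 8: no right child.
          Visit 8.
        At 30: no right child.
        Visit 30.
      Visit 33.
    At 25: go right to 16.
      At 16: no left child.
      At 16: go right to 11.
        At 11: no left child.
        At 11: go right to 34.
          At 34: no left child.
          At 34: go right to 9.
            9 is a leaf — visit 9.
          Visit 34.
        Visit 11.
      Visit 16.
    Visit 25.
  Visit 14.
Visit 13.
Full post-order sequence: 36, 28, 18, 21, 4, 8, 30, 33, 9, 34, 11, 16, 25, 14, 13.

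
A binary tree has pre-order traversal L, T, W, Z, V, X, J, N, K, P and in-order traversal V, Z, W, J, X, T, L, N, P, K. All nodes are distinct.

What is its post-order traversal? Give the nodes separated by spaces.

V Z J X W T P K N L

The first element of pre-order is the root; it splits in-order into left and right subtrees.
Root L: left subtree has 6 nodes {V, Z, W, J, X, T}, right has 3 {N, P, K}.
  Root T: left subtree has 5 nodes {V, Z, W, J, X}, right has 0 { }.
    Root W: left subtree has 2 nodes {V, Z}, right has 2 {J, X}.
      Root Z: left subtree has 1 node {V}, right has 0 { }.
      Root X: left subtree has 1 node {J}, right has 0 { }.
  Root N: left subtree has 0 nodes { }, right has 2 {P, K}.
    Root K: left subtree has 1 node {P}, right has 0 { }.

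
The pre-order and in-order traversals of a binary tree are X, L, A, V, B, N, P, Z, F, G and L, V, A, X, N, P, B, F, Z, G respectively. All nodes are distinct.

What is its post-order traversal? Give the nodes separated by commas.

The first element of pre-order is the root; it splits in-order into left and right subtrees.
Root X: left subtree has 3 nodes {L, V, A}, right has 6 {N, P, B, F, Z, G}.
  Root L: left subtree has 0 nodes { }, right has 2 {V, A}.
    Root A: left subtree has 1 node {V}, right has 0 { }.
  Root B: left subtree has 2 nodes {N, P}, right has 3 {F, Z, G}.
    Root N: left subtree has 0 nodes { }, right has 1 {P}.
    Root Z: left subtree has 1 node {F}, right has 1 {G}.

V, A, L, P, N, F, G, Z, B, X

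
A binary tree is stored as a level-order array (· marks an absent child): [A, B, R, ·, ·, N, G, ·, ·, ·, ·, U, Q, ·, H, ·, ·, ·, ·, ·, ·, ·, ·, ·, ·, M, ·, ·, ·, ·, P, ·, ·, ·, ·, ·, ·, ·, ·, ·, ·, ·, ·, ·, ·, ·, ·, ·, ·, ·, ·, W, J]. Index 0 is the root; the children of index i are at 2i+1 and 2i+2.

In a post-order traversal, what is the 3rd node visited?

W

Post-order visits the left subtree, then the right subtree, then the node.
At A: go left to B.
  B is a leaf — visit B.
At A: go right to R.
  At R: go left to N.
    At N: go left to U.
      U is a leaf — visit U.
    At N: go right to Q.
      At Q: go left to M.
        At M: go left to W.
          W is a leaf — visit W.
        At M: go right to J.
          J is a leaf — visit J.
        Visit M.
      At Q: no right child.
      Visit Q.
    Visit N.
  At R: go right to G.
    At G: no left child.
    At G: go right to H.
      At H: no left child.
      At H: go right to P.
        P is a leaf — visit P.
      Visit H.
    Visit G.
  Visit R.
Visit A.
Full post-order sequence: B, U, W, J, M, Q, N, P, H, G, R, A.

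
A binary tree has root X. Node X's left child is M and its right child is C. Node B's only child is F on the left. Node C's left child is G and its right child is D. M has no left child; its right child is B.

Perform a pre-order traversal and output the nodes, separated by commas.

Pre-order visits the node, then its left subtree, then its right subtree.
Visit X.
At X: go left to M.
  Visit M.
  At M: no left child.
  At M: go right to B.
    Visit B.
    At B: go left to F.
      F is a leaf — visit F.
    At B: no right child.
At X: go right to C.
  Visit C.
  At C: go left to G.
    G is a leaf — visit G.
  At C: go right to D.
    D is a leaf — visit D.

X, M, B, F, C, G, D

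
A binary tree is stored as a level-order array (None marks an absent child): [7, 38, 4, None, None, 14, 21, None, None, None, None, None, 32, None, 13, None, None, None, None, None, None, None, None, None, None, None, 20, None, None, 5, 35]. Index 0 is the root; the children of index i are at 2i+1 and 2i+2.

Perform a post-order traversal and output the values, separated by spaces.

38 20 32 14 5 35 13 21 4 7

Post-order visits the left subtree, then the right subtree, then the node.
At 7: go left to 38.
  38 is a leaf — visit 38.
At 7: go right to 4.
  At 4: go left to 14.
    At 14: no left child.
    At 14: go right to 32.
      At 32: no left child.
      At 32: go right to 20.
        20 is a leaf — visit 20.
      Visit 32.
    Visit 14.
  At 4: go right to 21.
    At 21: no left child.
    At 21: go right to 13.
      At 13: go left to 5.
        5 is a leaf — visit 5.
      At 13: go right to 35.
        35 is a leaf — visit 35.
      Visit 13.
    Visit 21.
  Visit 4.
Visit 7.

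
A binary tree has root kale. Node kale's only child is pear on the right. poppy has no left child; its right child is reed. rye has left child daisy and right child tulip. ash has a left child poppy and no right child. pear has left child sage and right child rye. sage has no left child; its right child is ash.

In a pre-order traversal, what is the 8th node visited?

daisy

Pre-order visits the node, then its left subtree, then its right subtree.
Visit kale.
At kale: no left child.
At kale: go right to pear.
  Visit pear.
  At pear: go left to sage.
    Visit sage.
    At sage: no left child.
    At sage: go right to ash.
      Visit ash.
      At ash: go left to poppy.
        Visit poppy.
        At poppy: no left child.
        At poppy: go right to reed.
          reed is a leaf — visit reed.
      At ash: no right child.
  At pear: go right to rye.
    Visit rye.
    At rye: go left to daisy.
      daisy is a leaf — visit daisy.
    At rye: go right to tulip.
      tulip is a leaf — visit tulip.
Full pre-order sequence: kale, pear, sage, ash, poppy, reed, rye, daisy, tulip.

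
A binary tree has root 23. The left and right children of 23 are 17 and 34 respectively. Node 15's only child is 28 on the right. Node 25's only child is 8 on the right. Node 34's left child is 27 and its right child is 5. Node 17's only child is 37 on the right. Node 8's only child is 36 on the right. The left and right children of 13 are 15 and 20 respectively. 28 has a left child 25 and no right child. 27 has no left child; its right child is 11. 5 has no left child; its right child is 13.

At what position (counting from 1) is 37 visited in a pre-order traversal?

Pre-order visits the node, then its left subtree, then its right subtree.
Visit 23.
At 23: go left to 17.
  Visit 17.
  At 17: no left child.
  At 17: go right to 37.
    37 is a leaf — visit 37.
At 23: go right to 34.
  Visit 34.
  At 34: go left to 27.
    Visit 27.
    At 27: no left child.
    At 27: go right to 11.
      11 is a leaf — visit 11.
  At 34: go right to 5.
    Visit 5.
    At 5: no left child.
    At 5: go right to 13.
      Visit 13.
      At 13: go left to 15.
        Visit 15.
        At 15: no left child.
        At 15: go right to 28.
          Visit 28.
          At 28: go left to 25.
            Visit 25.
            At 25: no left child.
            At 25: go right to 8.
              Visit 8.
              At 8: no left child.
              At 8: go right to 36.
                36 is a leaf — visit 36.
          At 28: no right child.
      At 13: go right to 20.
        20 is a leaf — visit 20.
Full pre-order sequence: 23, 17, 37, 34, 27, 11, 5, 13, 15, 28, 25, 8, 36, 20.

3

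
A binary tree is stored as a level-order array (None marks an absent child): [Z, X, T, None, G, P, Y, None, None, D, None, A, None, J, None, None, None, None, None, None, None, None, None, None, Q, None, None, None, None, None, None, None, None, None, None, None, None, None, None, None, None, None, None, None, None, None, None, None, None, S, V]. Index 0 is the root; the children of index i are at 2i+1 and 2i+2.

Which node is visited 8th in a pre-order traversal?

Pre-order visits the node, then its left subtree, then its right subtree.
Visit Z.
At Z: go left to X.
  Visit X.
  At X: no left child.
  At X: go right to G.
    Visit G.
    At G: go left to D.
      D is a leaf — visit D.
    At G: no right child.
At Z: go right to T.
  Visit T.
  At T: go left to P.
    Visit P.
    At P: go left to A.
      Visit A.
      At A: no left child.
      At A: go right to Q.
        Visit Q.
        At Q: go left to S.
          S is a leaf — visit S.
        At Q: go right to V.
          V is a leaf — visit V.
    At P: no right child.
  At T: go right to Y.
    Visit Y.
    At Y: go left to J.
      J is a leaf — visit J.
    At Y: no right child.
Full pre-order sequence: Z, X, G, D, T, P, A, Q, S, V, Y, J.

Q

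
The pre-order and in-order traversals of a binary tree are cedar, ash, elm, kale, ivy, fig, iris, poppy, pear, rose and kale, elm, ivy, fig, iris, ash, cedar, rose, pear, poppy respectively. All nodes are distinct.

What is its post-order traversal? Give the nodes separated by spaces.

The first element of pre-order is the root; it splits in-order into left and right subtrees.
Root cedar: left subtree has 6 nodes {kale, elm, ivy, fig, iris, ash}, right has 3 {rose, pear, poppy}.
  Root ash: left subtree has 5 nodes {kale, elm, ivy, fig, iris}, right has 0 { }.
    Root elm: left subtree has 1 node {kale}, right has 3 {ivy, fig, iris}.
      Root ivy: left subtree has 0 nodes { }, right has 2 {fig, iris}.
        Root fig: left subtree has 0 nodes { }, right has 1 {iris}.
  Root poppy: left subtree has 2 nodes {rose, pear}, right has 0 { }.
    Root pear: left subtree has 1 node {rose}, right has 0 { }.

kale iris fig ivy elm ash rose pear poppy cedar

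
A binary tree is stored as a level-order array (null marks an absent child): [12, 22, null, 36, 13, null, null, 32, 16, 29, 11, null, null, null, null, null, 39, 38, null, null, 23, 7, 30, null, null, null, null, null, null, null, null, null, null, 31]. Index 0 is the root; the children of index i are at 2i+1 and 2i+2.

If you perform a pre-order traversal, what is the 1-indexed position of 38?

Pre-order visits the node, then its left subtree, then its right subtree.
Visit 12.
At 12: go left to 22.
  Visit 22.
  At 22: go left to 36.
    Visit 36.
    At 36: go left to 32.
      Visit 32.
      At 32: no left child.
      At 32: go right to 39.
        Visit 39.
        At 39: go left to 31.
          31 is a leaf — visit 31.
        At 39: no right child.
    At 36: go right to 16.
      Visit 16.
      At 16: go left to 38.
        38 is a leaf — visit 38.
      At 16: no right child.
  At 22: go right to 13.
    Visit 13.
    At 13: go left to 29.
      Visit 29.
      At 29: no left child.
      At 29: go right to 23.
        23 is a leaf — visit 23.
    At 13: go right to 11.
      Visit 11.
      At 11: go left to 7.
        7 is a leaf — visit 7.
      At 11: go right to 30.
        30 is a leaf — visit 30.
At 12: no right child.
Full pre-order sequence: 12, 22, 36, 32, 39, 31, 16, 38, 13, 29, 23, 11, 7, 30.

8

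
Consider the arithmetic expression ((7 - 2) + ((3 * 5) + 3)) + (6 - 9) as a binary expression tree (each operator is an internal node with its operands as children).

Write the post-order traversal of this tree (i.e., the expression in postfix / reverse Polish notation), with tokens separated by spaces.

7 2 - 3 5 * 3 + + 6 9 - +

Post-order on an expression tree gives postfix notation: for each operator, emit left operand, right operand, then the operator.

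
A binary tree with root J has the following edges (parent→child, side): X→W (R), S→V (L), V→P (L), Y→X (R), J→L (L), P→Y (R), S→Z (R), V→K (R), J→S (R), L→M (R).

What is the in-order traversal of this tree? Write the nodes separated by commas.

L, M, J, P, Y, X, W, V, K, S, Z

In-order visits the left subtree, then the node, then the right subtree.
At J: go left to L.
  At L: no left child.
  Visit L.
  At L: go right to M.
    M is a leaf — visit M.
Visit J.
At J: go right to S.
  At S: go left to V.
    At V: go left to P.
      At P: no left child.
      Visit P.
      At P: go right to Y.
        At Y: no left child.
        Visit Y.
        At Y: go right to X.
          At X: no left child.
          Visit X.
          At X: go right to W.
            W is a leaf — visit W.
    Visit V.
    At V: go right to K.
      K is a leaf — visit K.
  Visit S.
  At S: go right to Z.
    Z is a leaf — visit Z.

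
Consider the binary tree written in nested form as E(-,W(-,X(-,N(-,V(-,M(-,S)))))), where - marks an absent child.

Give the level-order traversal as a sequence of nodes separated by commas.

Level-order visits nodes level by level from the root, left to right within each level.
Level 0: E
Level 1: W
Level 2: X
Level 3: N
Level 4: V
Level 5: M
Level 6: S

E, W, X, N, V, M, S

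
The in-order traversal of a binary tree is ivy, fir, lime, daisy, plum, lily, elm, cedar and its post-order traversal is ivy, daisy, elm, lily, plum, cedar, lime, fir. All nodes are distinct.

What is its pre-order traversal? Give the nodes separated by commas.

The last element of post-order is the root; it splits in-order into left and right subtrees.
Root fir: left subtree has 1 node {ivy}, right has 6 {lime, daisy, plum, lily, elm, cedar}.
  Root lime: left subtree has 0 nodes { }, right has 5 {daisy, plum, lily, elm, cedar}.
    Root cedar: left subtree has 4 nodes {daisy, plum, lily, elm}, right has 0 { }.
      Root plum: left subtree has 1 node {daisy}, right has 2 {lily, elm}.
        Root lily: left subtree has 0 nodes { }, right has 1 {elm}.

fir, ivy, lime, cedar, plum, daisy, lily, elm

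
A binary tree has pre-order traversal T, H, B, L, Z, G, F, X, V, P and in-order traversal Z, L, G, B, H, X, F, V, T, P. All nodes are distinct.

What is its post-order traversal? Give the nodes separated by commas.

Z, G, L, B, X, V, F, H, P, T

The first element of pre-order is the root; it splits in-order into left and right subtrees.
Root T: left subtree has 8 nodes {Z, L, G, B, H, X, F, V}, right has 1 {P}.
  Root H: left subtree has 4 nodes {Z, L, G, B}, right has 3 {X, F, V}.
    Root B: left subtree has 3 nodes {Z, L, G}, right has 0 { }.
      Root L: left subtree has 1 node {Z}, right has 1 {G}.
    Root F: left subtree has 1 node {X}, right has 1 {V}.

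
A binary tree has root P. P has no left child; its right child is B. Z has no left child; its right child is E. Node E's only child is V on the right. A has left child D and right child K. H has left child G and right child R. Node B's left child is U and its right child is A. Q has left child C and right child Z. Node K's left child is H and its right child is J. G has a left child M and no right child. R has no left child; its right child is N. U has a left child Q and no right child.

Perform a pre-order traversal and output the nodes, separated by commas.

P, B, U, Q, C, Z, E, V, A, D, K, H, G, M, R, N, J

Pre-order visits the node, then its left subtree, then its right subtree.
Visit P.
At P: no left child.
At P: go right to B.
  Visit B.
  At B: go left to U.
    Visit U.
    At U: go left to Q.
      Visit Q.
      At Q: go left to C.
        C is a leaf — visit C.
      At Q: go right to Z.
        Visit Z.
        At Z: no left child.
        At Z: go right to E.
          Visit E.
          At E: no left child.
          At E: go right to V.
            V is a leaf — visit V.
    At U: no right child.
  At B: go right to A.
    Visit A.
    At A: go left to D.
      D is a leaf — visit D.
    At A: go right to K.
      Visit K.
      At K: go left to H.
        Visit H.
        At H: go left to G.
          Visit G.
          At G: go left to M.
            M is a leaf — visit M.
          At G: no right child.
        At H: go right to R.
          Visit R.
          At R: no left child.
          At R: go right to N.
            N is a leaf — visit N.
      At K: go right to J.
        J is a leaf — visit J.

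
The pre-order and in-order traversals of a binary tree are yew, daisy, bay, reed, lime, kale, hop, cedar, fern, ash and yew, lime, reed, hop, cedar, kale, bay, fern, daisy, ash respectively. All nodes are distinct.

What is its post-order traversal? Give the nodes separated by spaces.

lime cedar hop kale reed fern bay ash daisy yew

The first element of pre-order is the root; it splits in-order into left and right subtrees.
Root yew: left subtree has 0 nodes { }, right has 9 {lime, reed, hop, cedar, kale, bay, fern, daisy, ash}.
  Root daisy: left subtree has 7 nodes {lime, reed, hop, cedar, kale, bay, fern}, right has 1 {ash}.
    Root bay: left subtree has 5 nodes {lime, reed, hop, cedar, kale}, right has 1 {fern}.
      Root reed: left subtree has 1 node {lime}, right has 3 {hop, cedar, kale}.
        Root kale: left subtree has 2 nodes {hop, cedar}, right has 0 { }.
          Root hop: left subtree has 0 nodes { }, right has 1 {cedar}.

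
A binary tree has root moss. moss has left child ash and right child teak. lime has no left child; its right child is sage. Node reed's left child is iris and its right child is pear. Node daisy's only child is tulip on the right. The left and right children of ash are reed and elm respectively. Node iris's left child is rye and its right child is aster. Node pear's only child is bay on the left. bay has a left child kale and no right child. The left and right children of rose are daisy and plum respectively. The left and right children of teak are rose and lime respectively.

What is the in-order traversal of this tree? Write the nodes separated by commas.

In-order visits the left subtree, then the node, then the right subtree.
At moss: go left to ash.
  At ash: go left to reed.
    At reed: go left to iris.
      At iris: go left to rye.
        rye is a leaf — visit rye.
      Visit iris.
      At iris: go right to aster.
        aster is a leaf — visit aster.
    Visit reed.
    At reed: go right to pear.
      At pear: go left to bay.
        At bay: go left to kale.
          kale is a leaf — visit kale.
        Visit bay.
        At bay: no right child.
      Visit pear.
      At pear: no right child.
  Visit ash.
  At ash: go right to elm.
    elm is a leaf — visit elm.
Visit moss.
At moss: go right to teak.
  At teak: go left to rose.
    At rose: go left to daisy.
      At daisy: no left child.
      Visit daisy.
      At daisy: go right to tulip.
        tulip is a leaf — visit tulip.
    Visit rose.
    At rose: go right to plum.
      plum is a leaf — visit plum.
  Visit teak.
  At teak: go right to lime.
    At lime: no left child.
    Visit lime.
    At lime: go right to sage.
      sage is a leaf — visit sage.

rye, iris, aster, reed, kale, bay, pear, ash, elm, moss, daisy, tulip, rose, plum, teak, lime, sage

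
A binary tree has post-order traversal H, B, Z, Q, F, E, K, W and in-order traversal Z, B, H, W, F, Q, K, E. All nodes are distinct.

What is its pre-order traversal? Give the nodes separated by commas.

W, Z, B, H, K, F, Q, E

The last element of post-order is the root; it splits in-order into left and right subtrees.
Root W: left subtree has 3 nodes {Z, B, H}, right has 4 {F, Q, K, E}.
  Root Z: left subtree has 0 nodes { }, right has 2 {B, H}.
    Root B: left subtree has 0 nodes { }, right has 1 {H}.
  Root K: left subtree has 2 nodes {F, Q}, right has 1 {E}.
    Root F: left subtree has 0 nodes { }, right has 1 {Q}.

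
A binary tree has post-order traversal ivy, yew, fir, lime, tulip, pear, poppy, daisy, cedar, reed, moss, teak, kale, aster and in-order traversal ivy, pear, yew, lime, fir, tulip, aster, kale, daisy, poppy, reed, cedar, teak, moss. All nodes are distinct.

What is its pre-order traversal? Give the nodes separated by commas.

aster, pear, ivy, tulip, lime, yew, fir, kale, teak, reed, daisy, poppy, cedar, moss

The last element of post-order is the root; it splits in-order into left and right subtrees.
Root aster: left subtree has 6 nodes {ivy, pear, yew, lime, fir, tulip}, right has 7 {kale, daisy, poppy, reed, cedar, teak, moss}.
  Root pear: left subtree has 1 node {ivy}, right has 4 {yew, lime, fir, tulip}.
    Root tulip: left subtree has 3 nodes {yew, lime, fir}, right has 0 { }.
      Root lime: left subtree has 1 node {yew}, right has 1 {fir}.
  Root kale: left subtree has 0 nodes { }, right has 6 {daisy, poppy, reed, cedar, teak, moss}.
    Root teak: left subtree has 4 nodes {daisy, poppy, reed, cedar}, right has 1 {moss}.
      Root reed: left subtree has 2 nodes {daisy, poppy}, right has 1 {cedar}.
        Root daisy: left subtree has 0 nodes { }, right has 1 {poppy}.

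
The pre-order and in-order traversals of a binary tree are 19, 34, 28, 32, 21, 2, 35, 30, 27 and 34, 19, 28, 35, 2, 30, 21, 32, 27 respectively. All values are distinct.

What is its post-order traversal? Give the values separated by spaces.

The first element of pre-order is the root; it splits in-order into left and right subtrees.
Root 19: left subtree has 1 node {34}, right has 7 {28, 35, 2, 30, 21, 32, 27}.
  Root 28: left subtree has 0 nodes { }, right has 6 {35, 2, 30, 21, 32, 27}.
    Root 32: left subtree has 4 nodes {35, 2, 30, 21}, right has 1 {27}.
      Root 21: left subtree has 3 nodes {35, 2, 30}, right has 0 { }.
        Root 2: left subtree has 1 node {35}, right has 1 {30}.

34 35 30 2 21 27 32 28 19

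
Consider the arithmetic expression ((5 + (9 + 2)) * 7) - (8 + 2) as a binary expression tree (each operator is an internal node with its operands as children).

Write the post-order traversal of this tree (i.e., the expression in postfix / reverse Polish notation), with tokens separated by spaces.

5 9 2 + + 7 * 8 2 + -

Post-order on an expression tree gives postfix notation: for each operator, emit left operand, right operand, then the operator.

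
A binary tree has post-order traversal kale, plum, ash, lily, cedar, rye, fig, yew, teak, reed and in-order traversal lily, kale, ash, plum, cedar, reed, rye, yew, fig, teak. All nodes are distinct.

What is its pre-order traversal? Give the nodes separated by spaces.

reed cedar lily ash kale plum teak yew rye fig

The last element of post-order is the root; it splits in-order into left and right subtrees.
Root reed: left subtree has 5 nodes {lily, kale, ash, plum, cedar}, right has 4 {rye, yew, fig, teak}.
  Root cedar: left subtree has 4 nodes {lily, kale, ash, plum}, right has 0 { }.
    Root lily: left subtree has 0 nodes { }, right has 3 {kale, ash, plum}.
      Root ash: left subtree has 1 node {kale}, right has 1 {plum}.
  Root teak: left subtree has 3 nodes {rye, yew, fig}, right has 0 { }.
    Root yew: left subtree has 1 node {rye}, right has 1 {fig}.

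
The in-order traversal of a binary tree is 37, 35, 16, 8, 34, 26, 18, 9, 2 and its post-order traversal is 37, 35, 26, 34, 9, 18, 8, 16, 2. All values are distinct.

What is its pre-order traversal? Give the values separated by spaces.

The last element of post-order is the root; it splits in-order into left and right subtrees.
Root 2: left subtree has 8 nodes {37, 35, 16, 8, 34, 26, 18, 9}, right has 0 { }.
  Root 16: left subtree has 2 nodes {37, 35}, right has 5 {8, 34, 26, 18, 9}.
    Root 35: left subtree has 1 node {37}, right has 0 { }.
    Root 8: left subtree has 0 nodes { }, right has 4 {34, 26, 18, 9}.
      Root 18: left subtree has 2 nodes {34, 26}, right has 1 {9}.
        Root 34: left subtree has 0 nodes { }, right has 1 {26}.

2 16 35 37 8 18 34 26 9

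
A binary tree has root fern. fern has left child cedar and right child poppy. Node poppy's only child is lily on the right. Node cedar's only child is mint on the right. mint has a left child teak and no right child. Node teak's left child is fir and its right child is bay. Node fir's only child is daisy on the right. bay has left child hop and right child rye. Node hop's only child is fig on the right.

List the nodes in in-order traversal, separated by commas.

In-order visits the left subtree, then the node, then the right subtree.
At fern: go left to cedar.
  At cedar: no left child.
  Visit cedar.
  At cedar: go right to mint.
    At mint: go left to teak.
      At teak: go left to fir.
        At fir: no left child.
        Visit fir.
        At fir: go right to daisy.
          daisy is a leaf — visit daisy.
      Visit teak.
      At teak: go right to bay.
        At bay: go left to hop.
          At hop: no left child.
          Visit hop.
          At hop: go right to fig.
            fig is a leaf — visit fig.
        Visit bay.
        At bay: go right to rye.
          rye is a leaf — visit rye.
    Visit mint.
    At mint: no right child.
Visit fern.
At fern: go right to poppy.
  At poppy: no left child.
  Visit poppy.
  At poppy: go right to lily.
    lily is a leaf — visit lily.

cedar, fir, daisy, teak, hop, fig, bay, rye, mint, fern, poppy, lily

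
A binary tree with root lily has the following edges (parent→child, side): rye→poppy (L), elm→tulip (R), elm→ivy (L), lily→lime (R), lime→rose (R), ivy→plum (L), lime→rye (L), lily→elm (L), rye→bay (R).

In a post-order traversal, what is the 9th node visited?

lime

Post-order visits the left subtree, then the right subtree, then the node.
At lily: go left to elm.
  At elm: go left to ivy.
    At ivy: go left to plum.
      plum is a leaf — visit plum.
    At ivy: no right child.
    Visit ivy.
  At elm: go right to tulip.
    tulip is a leaf — visit tulip.
  Visit elm.
At lily: go right to lime.
  At lime: go left to rye.
    At rye: go left to poppy.
      poppy is a leaf — visit poppy.
    At rye: go right to bay.
      bay is a leaf — visit bay.
    Visit rye.
  At lime: go right to rose.
    rose is a leaf — visit rose.
  Visit lime.
Visit lily.
Full post-order sequence: plum, ivy, tulip, elm, poppy, bay, rye, rose, lime, lily.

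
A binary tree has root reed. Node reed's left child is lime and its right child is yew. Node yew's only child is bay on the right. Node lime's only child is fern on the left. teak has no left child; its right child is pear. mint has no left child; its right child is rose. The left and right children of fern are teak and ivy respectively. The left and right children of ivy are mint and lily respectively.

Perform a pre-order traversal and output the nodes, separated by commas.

Pre-order visits the node, then its left subtree, then its right subtree.
Visit reed.
At reed: go left to lime.
  Visit lime.
  At lime: go left to fern.
    Visit fern.
    At fern: go left to teak.
      Visit teak.
      At teak: no left child.
      At teak: go right to pear.
        pear is a leaf — visit pear.
    At fern: go right to ivy.
      Visit ivy.
      At ivy: go left to mint.
        Visit mint.
        At mint: no left child.
        At mint: go right to rose.
          rose is a leaf — visit rose.
      At ivy: go right to lily.
        lily is a leaf — visit lily.
  At lime: no right child.
At reed: go right to yew.
  Visit yew.
  At yew: no left child.
  At yew: go right to bay.
    bay is a leaf — visit bay.

reed, lime, fern, teak, pear, ivy, mint, rose, lily, yew, bay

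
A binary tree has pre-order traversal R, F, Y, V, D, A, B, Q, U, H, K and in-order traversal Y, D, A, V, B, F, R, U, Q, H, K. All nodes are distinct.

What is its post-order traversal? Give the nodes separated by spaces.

A D B V Y F U K H Q R

The first element of pre-order is the root; it splits in-order into left and right subtrees.
Root R: left subtree has 6 nodes {Y, D, A, V, B, F}, right has 4 {U, Q, H, K}.
  Root F: left subtree has 5 nodes {Y, D, A, V, B}, right has 0 { }.
    Root Y: left subtree has 0 nodes { }, right has 4 {D, A, V, B}.
      Root V: left subtree has 2 nodes {D, A}, right has 1 {B}.
        Root D: left subtree has 0 nodes { }, right has 1 {A}.
  Root Q: left subtree has 1 node {U}, right has 2 {H, K}.
    Root H: left subtree has 0 nodes { }, right has 1 {K}.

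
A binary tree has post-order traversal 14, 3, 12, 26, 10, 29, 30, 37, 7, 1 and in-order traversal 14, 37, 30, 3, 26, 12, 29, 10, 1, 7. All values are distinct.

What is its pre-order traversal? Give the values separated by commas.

The last element of post-order is the root; it splits in-order into left and right subtrees.
Root 1: left subtree has 8 nodes {14, 37, 30, 3, 26, 12, 29, 10}, right has 1 {7}.
  Root 37: left subtree has 1 node {14}, right has 6 {30, 3, 26, 12, 29, 10}.
    Root 30: left subtree has 0 nodes { }, right has 5 {3, 26, 12, 29, 10}.
      Root 29: left subtree has 3 nodes {3, 26, 12}, right has 1 {10}.
        Root 26: left subtree has 1 node {3}, right has 1 {12}.

1, 37, 14, 30, 29, 26, 3, 12, 10, 7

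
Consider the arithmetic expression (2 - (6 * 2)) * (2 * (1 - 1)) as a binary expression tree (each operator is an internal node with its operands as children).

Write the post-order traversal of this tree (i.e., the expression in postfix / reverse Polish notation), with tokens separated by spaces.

2 6 2 * - 2 1 1 - * *

Post-order on an expression tree gives postfix notation: for each operator, emit left operand, right operand, then the operator.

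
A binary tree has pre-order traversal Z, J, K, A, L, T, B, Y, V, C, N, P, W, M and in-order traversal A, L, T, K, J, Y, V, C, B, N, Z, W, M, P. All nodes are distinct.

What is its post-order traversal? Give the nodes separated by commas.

T, L, A, K, C, V, Y, N, B, J, M, W, P, Z

The first element of pre-order is the root; it splits in-order into left and right subtrees.
Root Z: left subtree has 10 nodes {A, L, T, K, J, Y, V, C, B, N}, right has 3 {W, M, P}.
  Root J: left subtree has 4 nodes {A, L, T, K}, right has 5 {Y, V, C, B, N}.
    Root K: left subtree has 3 nodes {A, L, T}, right has 0 { }.
      Root A: left subtree has 0 nodes { }, right has 2 {L, T}.
        Root L: left subtree has 0 nodes { }, right has 1 {T}.
    Root B: left subtree has 3 nodes {Y, V, C}, right has 1 {N}.
      Root Y: left subtree has 0 nodes { }, right has 2 {V, C}.
        Root V: left subtree has 0 nodes { }, right has 1 {C}.
  Root P: left subtree has 2 nodes {W, M}, right has 0 { }.
    Root W: left subtree has 0 nodes { }, right has 1 {M}.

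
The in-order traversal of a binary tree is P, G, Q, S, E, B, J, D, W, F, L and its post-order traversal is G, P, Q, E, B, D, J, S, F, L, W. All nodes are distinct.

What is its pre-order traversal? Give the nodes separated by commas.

W, S, Q, P, G, J, B, E, D, L, F

The last element of post-order is the root; it splits in-order into left and right subtrees.
Root W: left subtree has 8 nodes {P, G, Q, S, E, B, J, D}, right has 2 {F, L}.
  Root S: left subtree has 3 nodes {P, G, Q}, right has 4 {E, B, J, D}.
    Root Q: left subtree has 2 nodes {P, G}, right has 0 { }.
      Root P: left subtree has 0 nodes { }, right has 1 {G}.
    Root J: left subtree has 2 nodes {E, B}, right has 1 {D}.
      Root B: left subtree has 1 node {E}, right has 0 { }.
  Root L: left subtree has 1 node {F}, right has 0 { }.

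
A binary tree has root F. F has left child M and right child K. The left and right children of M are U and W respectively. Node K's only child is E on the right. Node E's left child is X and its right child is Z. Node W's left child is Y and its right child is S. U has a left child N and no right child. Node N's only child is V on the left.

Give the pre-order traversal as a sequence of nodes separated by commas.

Pre-order visits the node, then its left subtree, then its right subtree.
Visit F.
At F: go left to M.
  Visit M.
  At M: go left to U.
    Visit U.
    At U: go left to N.
      Visit N.
      At N: go left to V.
        V is a leaf — visit V.
      At N: no right child.
    At U: no right child.
  At M: go right to W.
    Visit W.
    At W: go left to Y.
      Y is a leaf — visit Y.
    At W: go right to S.
      S is a leaf — visit S.
At F: go right to K.
  Visit K.
  At K: no left child.
  At K: go right to E.
    Visit E.
    At E: go left to X.
      X is a leaf — visit X.
    At E: go right to Z.
      Z is a leaf — visit Z.

F, M, U, N, V, W, Y, S, K, E, X, Z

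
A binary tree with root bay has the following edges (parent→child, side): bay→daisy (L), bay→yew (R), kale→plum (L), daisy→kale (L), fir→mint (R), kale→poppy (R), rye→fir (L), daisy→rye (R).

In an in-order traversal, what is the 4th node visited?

In-order visits the left subtree, then the node, then the right subtree.
At bay: go left to daisy.
  At daisy: go left to kale.
    At kale: go left to plum.
      plum is a leaf — visit plum.
    Visit kale.
    At kale: go right to poppy.
      poppy is a leaf — visit poppy.
  Visit daisy.
  At daisy: go right to rye.
    At rye: go left to fir.
      At fir: no left child.
      Visit fir.
      At fir: go right to mint.
        mint is a leaf — visit mint.
    Visit rye.
    At rye: no right child.
Visit bay.
At bay: go right to yew.
  yew is a leaf — visit yew.
Full in-order sequence: plum, kale, poppy, daisy, fir, mint, rye, bay, yew.

daisy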